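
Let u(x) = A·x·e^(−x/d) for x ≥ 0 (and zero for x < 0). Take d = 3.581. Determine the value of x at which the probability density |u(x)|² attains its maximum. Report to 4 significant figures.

Set d/dx [|u(x)|²] = 0 and solve for x > 0.
This gives x = d.
With d = 3.581, the most probable position is 3.5810.

x ≈ 3.581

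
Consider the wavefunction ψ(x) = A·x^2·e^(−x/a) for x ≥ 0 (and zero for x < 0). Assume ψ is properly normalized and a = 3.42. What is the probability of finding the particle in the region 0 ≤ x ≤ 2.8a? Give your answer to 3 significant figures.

|ψ|² is the probability density, so P = ∫_{0}^{2.8a} |ψ|² dx.
With A² fixed by ∫|ψ|² = 1, i.e. A² = (3·a^5/4)^(−1), substitute and integrate.
Let u = x/a; then A² and the length scale cancel, so P = ∫_{0}^{2.8} u^4·e^(-2·u) du ÷ ∫_{0}^{∞} u^4·e^(-2·u) du.
An antiderivative of u^4·e^(-2·u) is -(u^4/2 + u^3 + 3·u^2/2 + 3·u/2 + 3/4)·e^(-2·u); evaluating from 0 to 2.8 gives ≈ 0.49339, while the full integral is 3/4.
Evaluating gives P = 0.6578.

P ≈ 0.658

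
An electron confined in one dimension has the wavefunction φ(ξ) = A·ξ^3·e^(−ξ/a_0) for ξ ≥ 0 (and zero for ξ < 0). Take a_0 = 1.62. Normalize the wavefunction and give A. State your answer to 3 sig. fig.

A ≈ 0.0779

Normalization requires ∫|φ|² dξ = 1, integrated from 0 to ∞.
Recall ∫₀^∞ ξ^m e^(−ξ/β) dξ = m!·β^(m+1), the integral (without the A² prefactor) comes out to 45·a_0^7/8.
Hence A² = 1/[45·a_0^7/8].
Substituting a_0 = 1.62 gives A² = 0.006071, so A = 0.07792.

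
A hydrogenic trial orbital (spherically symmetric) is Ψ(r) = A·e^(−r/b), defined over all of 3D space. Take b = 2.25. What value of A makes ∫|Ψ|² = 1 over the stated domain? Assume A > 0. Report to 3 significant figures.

A ≈ 0.167

The normalization condition is ∫|Ψ|² 4πr² dr = 1 from 0 to ∞.
(Spherical symmetry: dV = 4πr² dr.)
The integral (without the A² prefactor) comes out to π·b^3.
Hence A² = 1/[π·b^3].
With b = 2.25: A² = 0.02794 and A = 0.1672.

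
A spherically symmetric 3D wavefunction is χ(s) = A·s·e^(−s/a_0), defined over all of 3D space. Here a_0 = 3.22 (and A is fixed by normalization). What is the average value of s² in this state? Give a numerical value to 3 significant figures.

⟨s^2⟩ ≈ 77.8

By definition ⟨s²⟩ = ∫ s^2 |χ(s)|² 4πs² ds.
The ratio of the moment integral to the normalization integral gives ⟨s²⟩ = 15·a_0^2/2.
With a_0 = 3.22, ⟨s^2⟩ = 77.76.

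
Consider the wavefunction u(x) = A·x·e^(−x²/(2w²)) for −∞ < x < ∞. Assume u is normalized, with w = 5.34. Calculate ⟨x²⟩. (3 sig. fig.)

By definition ⟨x²⟩ = ∫ x^2 |u(x)|² dx.
The ratio of the moment integral to the normalization integral gives ⟨x²⟩ = 3·w^2/2.
Putting w = 5.34 gives 42.77.

⟨x^2⟩ ≈ 42.8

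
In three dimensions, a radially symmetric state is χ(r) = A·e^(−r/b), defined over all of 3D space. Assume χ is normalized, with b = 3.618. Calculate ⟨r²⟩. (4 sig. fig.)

⟨r^2⟩ ≈ 39.27

⟨r²⟩ = ∫ r^2 |χ|² 4πr² dr over the full domain.
With ∫₀^∞ r^4 e^(−αr) dr = 4!/α^5, the ratio of the moment integral to the normalization integral gives ⟨r²⟩ = 3·b^2.
With b = 3.618, ⟨r^2⟩ = 39.270.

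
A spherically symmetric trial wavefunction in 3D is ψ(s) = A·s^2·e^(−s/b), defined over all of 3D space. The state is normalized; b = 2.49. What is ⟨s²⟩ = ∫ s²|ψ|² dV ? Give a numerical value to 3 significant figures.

By definition ⟨s²⟩ = ∫ s^2 |ψ(s)|² 4πs² ds.
The ratio of the moment integral to the normalization integral gives ⟨s²⟩ = 14·b^2.
Putting b = 2.49 gives 86.80.

⟨s^2⟩ ≈ 86.8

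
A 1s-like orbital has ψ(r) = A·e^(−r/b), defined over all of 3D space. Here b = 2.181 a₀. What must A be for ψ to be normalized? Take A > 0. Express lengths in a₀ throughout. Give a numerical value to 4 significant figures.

A ≈ 0.1752 a₀^(-3/2)

Normalization requires ∫|ψ|² 4πr² dr = 1, integrated from 0 to ∞.
In 3D with spherical symmetry the volume element is 4πr² dr.
∫|ψ|² 4πr² dr = A²·(π·b^3).
Setting this equal to 1 gives A² = 1/(π·b^3).
Plugging in b = 2.181 yields A = 0.17516.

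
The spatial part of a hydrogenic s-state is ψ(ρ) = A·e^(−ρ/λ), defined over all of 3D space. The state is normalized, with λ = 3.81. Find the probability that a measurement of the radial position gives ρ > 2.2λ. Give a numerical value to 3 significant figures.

P ≈ 0.185

Integrate the radial probability density 4πρ²|ψ|² over ρ > 2.2λ.
Normalization gives A² = 1/(π·λ^3).
Let u = ρ/λ; then A², 4π and the length scale all cancel, so P = ∫_{2.2}^{∞} u^2·e^(-2·u) du ÷ ∫_{0}^{∞} u^2·e^(-2·u) du.
An antiderivative of u^2·e^(-2·u) is -(2·u^2 + 2·u + 1)·e^(-2·u)/4; evaluating from 2.2 to ∞ gives 377·e^(-22/5)/100, while the full integral is 1/4.
The region integral divided by the full integral gives P = 0.1851.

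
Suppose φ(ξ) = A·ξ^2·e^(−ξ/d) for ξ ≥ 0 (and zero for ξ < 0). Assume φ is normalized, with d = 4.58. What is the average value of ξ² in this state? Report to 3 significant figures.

The expectation value is the |φ|²-weighted average of ξ^2: ∫ ξ^2|φ|² dξ.
With ∫₀^∞ ξ^6 e^(−αξ) dξ = 6!/α^7, since the A² factors cancel between numerator and denominator, ⟨ξ²⟩ = 15·d^2/2.
With d = 4.58, ⟨ξ^2⟩ = 157.3.

⟨ξ^2⟩ ≈ 157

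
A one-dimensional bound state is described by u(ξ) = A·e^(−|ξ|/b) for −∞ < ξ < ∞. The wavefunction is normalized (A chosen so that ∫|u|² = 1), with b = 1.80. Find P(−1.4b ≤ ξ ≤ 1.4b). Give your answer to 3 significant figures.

P ≈ 0.939

The probability is P = ∫ |u|² dξ over [−1.4b, 1.4b].
With A² fixed by ∫|u|² = 1, i.e. A² = (b)^(−1), substitute and integrate.
By symmetry take twice the ξ ≥ 0 contribution in numerator and denominator; the 2's cancel. Substituting t = ξ/b, A² and the length scale cancel in the ratio: P = ∫_{0}^{1.4} e^(-2·t) dt / ∫_{0}^{∞} e^(-2·t) dt.
With ∫ e^(-2·t) dt = -e^(-2·t)/2 + C, the region integral is 1/2 - e^(-14/5)/2 and the full one is 1/2.
Evaluating gives P = 0.9392.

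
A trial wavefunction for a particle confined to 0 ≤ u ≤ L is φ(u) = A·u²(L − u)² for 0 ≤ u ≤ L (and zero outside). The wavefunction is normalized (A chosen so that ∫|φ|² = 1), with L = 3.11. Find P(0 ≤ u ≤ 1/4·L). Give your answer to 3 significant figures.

P ≈ 0.0489

The probability is P = ∫ |φ|² du over [0, 1/4·L].
With A² fixed by ∫|φ|² = 1, i.e. A² = (L^9/630)^(−1), substitute and integrate.
In terms of t = u/L (A² and the length scale cancel between numerator and denominator), P = [∫_{0}^{1/4} t^4·(1 - t)^4 dt] / [∫_{0}^{1} t^4·(1 - t)^4 dt].
An antiderivative of t^4·(1 - t)^4 is t^5·(70·t^4 - 315·t^3 + 540·t^2 - 420·t + 126)/630; evaluating from 0 to 1/4 gives ≈ 0.000077662, while the full integral is 1/630.
Evaluating gives P = 0.04893.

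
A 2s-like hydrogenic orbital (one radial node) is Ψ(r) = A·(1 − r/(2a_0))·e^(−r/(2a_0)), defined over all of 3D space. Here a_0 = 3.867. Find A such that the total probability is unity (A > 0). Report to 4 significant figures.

Require ∫ |Ψ|² 4πr² dr = 1 over the whole domain.
The angular integral contributes 4π, leaving ∫₀^∞ r²|Ψ|² dr.
The integral (without the A² prefactor) comes out to 8·π·a_0^3.
Substituting a_0 = 3.867 gives A² = 0.00068808, so A = 0.026231.

A ≈ 0.02623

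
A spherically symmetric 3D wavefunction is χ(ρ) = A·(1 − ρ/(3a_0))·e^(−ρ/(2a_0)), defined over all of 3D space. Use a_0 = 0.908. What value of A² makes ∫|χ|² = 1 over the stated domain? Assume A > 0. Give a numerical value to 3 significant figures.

A^2 ≈ 0.159

Normalization requires ∫|χ|² 4πρ² dρ = 1, integrated from 0 to ∞.
(Spherical symmetry: dV = 4πρ² dρ.)
With ∫₀^∞ ρ^4 e^(−αρ) dρ = 4!/α^5, carrying out the integral gives A² · 8·π·a_0^3/3.
Setting this equal to 1 gives A² = 1/(8·π·a_0^3/3).
With a_0 = 0.908: A² = 0.1594 and A = 0.3993.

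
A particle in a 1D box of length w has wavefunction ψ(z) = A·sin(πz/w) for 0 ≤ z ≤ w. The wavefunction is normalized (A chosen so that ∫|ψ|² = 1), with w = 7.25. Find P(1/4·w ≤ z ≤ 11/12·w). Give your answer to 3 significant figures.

P ≈ 0.905

The probability is P = ∫ |ψ|² dz over [1/4·w, 11/12·w].
The normalization integral ∫|ψ|²dz over the whole domain equals w/2·A², and A² cancels in the ratio.
Substituting u = z/w, A² and the length scale cancel in the ratio: P = ∫_{1/4}^{11/12} sin(π·u)^2 du / ∫_{0}^{1} sin(π·u)^2 du.
Using ∫ sin(π·u)^2 du = u/2 - sin(2·π·u)/(4·π), the numerator is 3/(8·π) + 1/3 and the denominator is 1/2.
Evaluating gives P = (9 + 8·π)/(12·π).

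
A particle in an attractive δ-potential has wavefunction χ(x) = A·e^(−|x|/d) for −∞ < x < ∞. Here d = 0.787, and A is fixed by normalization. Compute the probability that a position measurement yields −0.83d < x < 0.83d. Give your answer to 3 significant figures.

P ≈ 0.810

|χ|² is the probability density, so P = ∫_{−0.83d}^{0.83d} |χ|² dx.
The normalization integral ∫|χ|²dx over the whole domain equals d·A², and A² cancels in the ratio.
Both integrals are even about x = 0, so only the x ≥ 0 halves are needed (the factors of 2 cancel). In terms of u = x/d (A² and the length scale cancel between numerator and denominator), P = [∫_{0}^{0.83} e^(-2·u) du] / [∫_{0}^{∞} e^(-2·u) du].
An antiderivative of e^(-2·u) is -e^(-2·u)/2; evaluating from 0 to 0.83 gives 1/2 - e^(-83/50)/2, while the full integral is 1/2.
The result is P = 0.8099.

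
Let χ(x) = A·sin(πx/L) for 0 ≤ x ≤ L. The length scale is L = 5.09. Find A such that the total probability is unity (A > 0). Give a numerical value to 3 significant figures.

We need A² ∫|f|² dx = 1, taking the integral from 0 to L.
Using sin²θ = (1 − cos 2θ)/2, ∫|χ|² dx = A²·(L/2).
So A² = (L/2)^(−1).
Plugging in L = 5.09 yields A = 0.6268.

A ≈ 0.627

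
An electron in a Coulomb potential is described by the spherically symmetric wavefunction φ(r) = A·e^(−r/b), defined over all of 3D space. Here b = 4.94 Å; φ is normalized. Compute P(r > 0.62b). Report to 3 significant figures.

P ≈ 0.871

With dV = 4πr²dr, the probability is ∫|φ|² dV over r > 0.62b.
A² is fixed by ∫₀^∞ 4πr²|φ|² dr = 1, i.e. A² = (π·b^3)^(−1).
Let u = r/b; then A², 4π and the length scale all cancel, so P = ∫_{0.62}^{∞} u^2·e^(-2·u) du ÷ ∫_{0}^{∞} u^2·e^(-2·u) du.
Using ∫ u^2·e^(-2·u) du = -(2·u^2 + 2·u + 1)·e^(-2·u)/4, the numerator is 3761·e^(-31/25)/5000 and the denominator is 1/4.
This evaluates to P = 0.8707.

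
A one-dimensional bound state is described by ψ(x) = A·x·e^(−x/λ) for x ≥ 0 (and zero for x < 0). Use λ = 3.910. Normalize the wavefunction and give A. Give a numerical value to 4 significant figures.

We need A² ∫|f|² dx = 1, taking the integral from 0 to ∞.
The integral (without the A² prefactor) comes out to λ^3/4.
So A² = (λ^3/4)^(−1).
Plugging in λ = 3.910 yields A = 0.25868.

A ≈ 0.2587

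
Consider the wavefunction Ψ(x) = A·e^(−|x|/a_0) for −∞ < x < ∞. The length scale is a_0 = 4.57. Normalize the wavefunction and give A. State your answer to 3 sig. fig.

Require ∫ |Ψ|² dx = 1 over the whole domain.
Carrying out the integral gives A² · a_0.
With a_0 = 4.57: A² = 0.2188 and A = 0.4678.

A ≈ 0.468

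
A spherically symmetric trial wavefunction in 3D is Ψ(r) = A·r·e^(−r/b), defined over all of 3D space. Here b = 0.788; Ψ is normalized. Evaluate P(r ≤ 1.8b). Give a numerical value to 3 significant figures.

P = ∫ |Ψ|² 4πr² dr over r ≤ 1.8b.
A² is fixed by ∫₀^∞ 4πr²|Ψ|² dr = 1, i.e. A² = (3·π·b^5)^(−1).
Substituting u = r/b, A², 4π and the length scale all cancel in the ratio: P = ∫_{0}^{1.8} u^4·e^(-2·u) du / ∫_{0}^{∞} u^4·e^(-2·u) du.
An antiderivative of u^4·e^(-2·u) is -(u^4/2 + u^3 + 3·u^2/2 + 3·u/2 + 3/4)·e^(-2·u); evaluating from 0 to 1.8 gives ≈ 0.22017, while the full integral is 3/4.
The region integral divided by the full integral gives P = 0.2936.

P ≈ 0.294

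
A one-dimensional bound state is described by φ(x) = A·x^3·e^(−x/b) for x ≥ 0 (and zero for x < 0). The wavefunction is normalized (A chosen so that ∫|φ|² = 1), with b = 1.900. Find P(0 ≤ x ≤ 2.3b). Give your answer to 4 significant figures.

P ≈ 0.1820

|φ|² is the probability density, so P = ∫_{0}^{2.3b} |φ|² dx.
The normalization integral ∫|φ|²dx over the whole domain equals 45·b^7/8·A², and A² cancels in the ratio.
Substituting u = x/b, A² and the length scale cancel in the ratio: P = ∫_{0}^{2.3} u^6·e^(-2·u) du / ∫_{0}^{∞} u^6·e^(-2·u) du.
Using ∫ u^6·e^(-2·u) du = -(4·u^6 + 12·u^5 + 30·u^4 + 60·u^3 + 90·u^2 + 90·u + 45)·e^(-2·u)/8, the numerator is ≈ 1.02359 and the denominator is 45/8.
The result is P = 0.18197.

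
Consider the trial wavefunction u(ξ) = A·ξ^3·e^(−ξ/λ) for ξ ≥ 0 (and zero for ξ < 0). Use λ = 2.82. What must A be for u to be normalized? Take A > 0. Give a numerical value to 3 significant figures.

Normalization requires ∫|u|² dξ = 1, integrated from 0 to ∞.
Recall ∫₀^∞ ξ^m e^(−ξ/β) dξ = m!·β^(m+1), carrying out the integral gives A² · 45·λ^7/8.
With λ = 2.82: A² = 0.0001254 and A = 0.01120.

A ≈ 0.0112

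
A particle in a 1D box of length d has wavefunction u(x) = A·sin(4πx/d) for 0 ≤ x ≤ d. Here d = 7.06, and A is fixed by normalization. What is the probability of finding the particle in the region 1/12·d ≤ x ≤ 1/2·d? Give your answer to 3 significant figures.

|u|² is the probability density, so P = ∫_{1/12·d}^{1/2·d} |u|² dx.
The normalization integral ∫|u|²dx over the whole domain equals d/2·A², and A² cancels in the ratio.
In terms of t = x/d (A² and the length scale cancel between numerator and denominator), P = [∫_{1/12}^{1/2} sin(4·π·t)^2 dt] / [∫_{0}^{1} sin(4·π·t)^2 dt].
An antiderivative of sin(4·π·t)^2 is t/2 - sin(4·π·t)·cos(4·π·t)/(8·π); evaluating from 1/12 to 1/2 gives √(3)/(32·π) + 5/24, while the full integral is 1/2.
Taking the ratio, P = √(3)/(16·π) + 5/12.

P ≈ 0.451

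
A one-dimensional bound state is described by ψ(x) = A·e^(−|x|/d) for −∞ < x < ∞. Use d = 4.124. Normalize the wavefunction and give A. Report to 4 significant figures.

Normalization requires ∫|ψ|² dx = 1, integrated from −∞ to ∞.
With ∫₀^∞ x^0 e^(−αx) dx = 0!/α^1, ∫|ψ|² dx = A²·(d).
Setting this equal to 1 gives A² = 1/(d).
With d = 4.124: A² = 0.24248 and A = 0.49243.

A ≈ 0.4924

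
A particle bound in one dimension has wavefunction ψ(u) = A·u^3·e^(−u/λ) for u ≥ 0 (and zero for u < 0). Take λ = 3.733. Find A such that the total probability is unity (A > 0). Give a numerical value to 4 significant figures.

We need A² ∫|f|² du = 1, taking the integral from 0 to ∞.
Using ∫₀^∞ uⁿ e^(−αu) du = n!/αⁿ⁺¹, ∫|ψ|² du = A²·(45·λ^7/8).
Hence A² = 1/[45·λ^7/8].
Plugging in λ = 3.733 yields A = 0.0041950.

A ≈ 0.004195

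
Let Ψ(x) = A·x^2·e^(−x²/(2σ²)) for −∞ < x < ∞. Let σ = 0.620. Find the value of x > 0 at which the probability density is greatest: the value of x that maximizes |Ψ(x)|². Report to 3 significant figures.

x ≈ 0.877

Differentiate |Ψ(x)|² with respect to x and set to zero.
This gives x = √(2)·σ.
With σ = 0.620, the value of x > 0 at which the probability density is greatest is 0.8768.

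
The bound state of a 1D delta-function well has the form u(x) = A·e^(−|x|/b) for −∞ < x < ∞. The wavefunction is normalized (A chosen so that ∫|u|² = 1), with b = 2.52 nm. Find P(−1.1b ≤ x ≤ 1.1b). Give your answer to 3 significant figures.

P ≈ 0.889

The probability is P = ∫ |u|² dx over [−1.1b, 1.1b].
The normalization integral ∫|u|²dx over the whole domain equals b·A², and A² cancels in the ratio.
By symmetry take twice the x ≥ 0 contribution in numerator and denominator; the 2's cancel. Substituting t = x/b, A² and the length scale cancel in the ratio: P = ∫_{0}^{1.1} e^(-2·t) dt / ∫_{0}^{∞} e^(-2·t) dt.
With ∫ e^(-2·t) dt = -e^(-2·t)/2 + C, the region integral is 1/2 - e^(-11/5)/2 and the full one is 1/2.
The result is P = 0.8892.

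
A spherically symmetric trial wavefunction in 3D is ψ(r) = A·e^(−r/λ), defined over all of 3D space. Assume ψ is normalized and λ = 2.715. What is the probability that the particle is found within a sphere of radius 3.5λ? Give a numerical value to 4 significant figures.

P = ∫ |ψ|² 4πr² dr over r ≤ 3.5λ.
Normalization gives A² = 1/(π·λ^3).
In terms of u = r/λ (A², 4π and the length scale all cancel between numerator and denominator), P = [∫_{0}^{3.5} u^2·e^(-2·u) du] / [∫_{0}^{∞} u^2·e^(-2·u) du].
With ∫ u^2·e^(-2·u) du = -(2·u^2 + 2·u + 1)·e^(-2·u)/4 + C, the region integral is 1/4 - 65·e^(-7)/8 and the full one is 1/4.
The region integral divided by the full integral gives P = 0.97036.

P ≈ 0.9704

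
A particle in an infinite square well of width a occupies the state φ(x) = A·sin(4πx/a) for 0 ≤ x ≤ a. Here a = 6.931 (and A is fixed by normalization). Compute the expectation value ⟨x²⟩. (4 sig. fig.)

⟨x^2⟩ ≈ 15.86

The expectation value is the |φ|²-weighted average of x^2: ∫ x^2|φ|² dx.
Since the A² factors cancel between numerator and denominator, ⟨x²⟩ = -a^2/(32·π^2) + a^2/3.
Putting a = 6.931 gives 15.861.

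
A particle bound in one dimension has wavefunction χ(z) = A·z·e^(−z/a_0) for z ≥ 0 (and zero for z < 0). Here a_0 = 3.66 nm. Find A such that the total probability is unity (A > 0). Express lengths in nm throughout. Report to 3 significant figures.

A ≈ 0.286 nm^(-3/2)

We need A² ∫|f|² dz = 1, taking the integral from 0 to ∞.
Recall ∫₀^∞ z^m e^(−z/β) dz = m!·β^(m+1), ∫|χ|² dz = A²·(a_0^3/4).
So A² = (a_0^3/4)^(−1).
With a_0 = 3.66: A² = 0.08159 and A = 0.2856.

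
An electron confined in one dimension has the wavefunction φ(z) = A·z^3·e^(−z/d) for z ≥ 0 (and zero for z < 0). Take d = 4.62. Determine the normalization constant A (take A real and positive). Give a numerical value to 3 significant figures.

A ≈ 0.00199

Normalization requires ∫|φ|² dz = 1, integrated from 0 to ∞.
Carrying out the integral gives A² · 45·d^7/8.
Setting this equal to 1 gives A² = 1/(45·d^7/8).
Substituting d = 4.62 gives A² = 0.000003957, so A = 0.001989.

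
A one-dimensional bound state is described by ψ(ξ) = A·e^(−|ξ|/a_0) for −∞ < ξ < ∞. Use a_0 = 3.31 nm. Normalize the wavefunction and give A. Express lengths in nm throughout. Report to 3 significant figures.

A ≈ 0.550 nm^(-1/2)

Require ∫ |ψ|² dξ = 1 over the whole domain.
Using ∫₀^∞ ξⁿ e^(−αξ) dξ = n!/αⁿ⁺¹, the integral (without the A² prefactor) comes out to a_0.
So A² = (a_0)^(−1).
With a_0 = 3.31: A² = 0.3021 and A = 0.5496.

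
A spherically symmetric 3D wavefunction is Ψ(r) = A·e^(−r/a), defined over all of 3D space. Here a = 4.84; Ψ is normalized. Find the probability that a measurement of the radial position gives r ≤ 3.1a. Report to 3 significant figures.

Integrate the radial probability density 4πr²|Ψ|² over r ≤ 3.1a.
A² is fixed by ∫₀^∞ 4πr²|Ψ|² dr = 1, i.e. A² = (π·a^3)^(−1).
In terms of u = r/a (A², 4π and the length scale all cancel between numerator and denominator), P = [∫_{0}^{3.1} u^2·e^(-2·u) du] / [∫_{0}^{∞} u^2·e^(-2·u) du].
An antiderivative of u^2·e^(-2·u) is -(2·u^2 + 2·u + 1)·e^(-2·u)/4; evaluating from 0 to 3.1 gives 1/4 - 1321·e^(-31/5)/200, while the full integral is 1/4.
Taking the ratio yields P = 0.9464.

P ≈ 0.946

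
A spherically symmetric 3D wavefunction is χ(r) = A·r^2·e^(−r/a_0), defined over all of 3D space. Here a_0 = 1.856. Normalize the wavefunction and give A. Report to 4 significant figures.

Require ∫ |χ|² 4πr² dr = 1 over the whole domain.
With χ = A·r^2·e^(−r/a_0), the integral evaluates to A²·[45·π·a_0^7/2].
Hence A² = 1/[45·π·a_0^7/2].
With a_0 = 1.856: A² = 0.00018648 and A = 0.013656.

A ≈ 0.01366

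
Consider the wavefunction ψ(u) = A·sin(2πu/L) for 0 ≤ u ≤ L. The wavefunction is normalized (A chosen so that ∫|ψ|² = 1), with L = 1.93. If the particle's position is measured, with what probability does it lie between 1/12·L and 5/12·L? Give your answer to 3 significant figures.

P ≈ 0.471

|ψ|² is the probability density, so P = ∫_{1/12·L}^{5/12·L} |ψ|² du.
With A² fixed by ∫|ψ|² = 1, i.e. A² = (L/2)^(−1), substitute and integrate.
In terms of t = u/L (A² and the length scale cancel between numerator and denominator), P = [∫_{1/12}^{5/12} sin(2·π·t)^2 dt] / [∫_{0}^{1} sin(2·π·t)^2 dt].
Using ∫ sin(2·π·t)^2 dt = t/2 - sin(4·π·t)/(8·π), the numerator is √(3)/(8·π) + 1/6 and the denominator is 1/2.
This works out to P = (√(3)/4 + π/3)/π.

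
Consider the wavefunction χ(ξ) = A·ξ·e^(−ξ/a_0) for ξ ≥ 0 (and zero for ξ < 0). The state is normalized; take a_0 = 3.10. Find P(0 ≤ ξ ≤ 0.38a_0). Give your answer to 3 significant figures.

P ≈ 0.0418

P = ∫_{0}^{0.38a_0} |χ(ξ)|² dξ.
Since A² = 1/(a_0^3/4), this is the region integral divided by the full normalization integral.
Substituting u = ξ/a_0, A² and the length scale cancel in the ratio: P = ∫_{0}^{0.38} u^2·e^(-2·u) du / ∫_{0}^{∞} u^2·e^(-2·u) du.
Using ∫ u^2·e^(-2·u) du = -(2·u^2 + 2·u + 1)·e^(-2·u)/4, the numerator is 1/4 - 2561·e^(-19/25)/5000 and the denominator is 1/4.
Taking the ratio, P = 0.04185.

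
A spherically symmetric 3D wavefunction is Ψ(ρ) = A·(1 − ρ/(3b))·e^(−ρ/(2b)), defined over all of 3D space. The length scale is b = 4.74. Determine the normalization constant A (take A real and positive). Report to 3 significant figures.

The normalization condition is ∫|Ψ|² 4πρ² dρ = 1 from 0 to ∞.
In 3D with spherical symmetry the volume element is 4πρ² dρ.
∫|Ψ|² 4πρ² dρ = A²·(8·π·b^3/3).
So A² = (8·π·b^3/3)^(−1).
With b = 4.74: A² = 0.001121 and A = 0.03348.

A ≈ 0.0335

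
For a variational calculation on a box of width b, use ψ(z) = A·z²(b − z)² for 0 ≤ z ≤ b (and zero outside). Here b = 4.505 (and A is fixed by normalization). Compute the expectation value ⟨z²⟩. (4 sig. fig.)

⟨z^2⟩ ≈ 5.535

⟨z²⟩ = ∫ z^2 |ψ|² dz over the full domain.
The ratio of the moment integral to the normalization integral gives ⟨z²⟩ = 3·b^2/11.
Putting b = 4.505 gives 5.5350.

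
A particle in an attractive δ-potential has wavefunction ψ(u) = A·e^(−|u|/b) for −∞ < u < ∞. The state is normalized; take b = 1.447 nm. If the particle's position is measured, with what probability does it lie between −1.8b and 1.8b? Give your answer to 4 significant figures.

P = ∫_{−1.8b}^{1.8b} |ψ(u)|² du.
With A² fixed by ∫|ψ|² = 1, i.e. A² = (b)^(−1), substitute and integrate.
Both integrals are even about u = 0, so only the u ≥ 0 halves are needed (the factors of 2 cancel). Substituting t = u/b, A² and the length scale cancel in the ratio: P = ∫_{0}^{1.8} e^(-2·t) dt / ∫_{0}^{∞} e^(-2·t) dt.
With ∫ e^(-2·t) dt = -e^(-2·t)/2 + C, the region integral is 1/2 - e^(-18/5)/2 and the full one is 1/2.
This works out to P = 0.97268.

P ≈ 0.9727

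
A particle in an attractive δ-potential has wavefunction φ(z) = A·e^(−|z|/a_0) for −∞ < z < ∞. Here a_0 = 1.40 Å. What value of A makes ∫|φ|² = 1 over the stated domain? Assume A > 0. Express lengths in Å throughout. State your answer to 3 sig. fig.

A ≈ 0.845 Å^(-1/2)

The normalization condition is ∫|φ|² dz = 1 from −∞ to ∞.
Carrying out the integral gives A² · a_0.
Substituting a_0 = 1.40 gives A² = 0.7143, so A = 0.8452.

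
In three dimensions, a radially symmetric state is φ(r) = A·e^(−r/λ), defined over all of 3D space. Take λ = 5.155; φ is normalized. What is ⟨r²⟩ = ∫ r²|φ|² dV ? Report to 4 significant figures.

⟨r²⟩ = ∫ r^2 |φ|² 4πr² dr over the full domain.
The ratio of the moment integral to the normalization integral gives ⟨r²⟩ = 3·λ^2.
Putting λ = 5.155 gives 79.722.

⟨r^2⟩ ≈ 79.72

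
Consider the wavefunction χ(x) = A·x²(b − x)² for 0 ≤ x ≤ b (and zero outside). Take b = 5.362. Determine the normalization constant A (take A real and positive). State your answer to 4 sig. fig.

A ≈ 0.01311

We need A² ∫|f|² dx = 1, taking the integral from 0 to b.
∫|χ|² dx = A²·(b^9/630).
Substituting b = 5.362 gives A² = 0.00017195, so A = 0.013113.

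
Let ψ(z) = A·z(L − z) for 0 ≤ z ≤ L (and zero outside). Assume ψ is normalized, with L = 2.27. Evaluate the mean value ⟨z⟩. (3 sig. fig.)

⟨z⟩ ≈ 1.14

⟨z⟩ = ∫ z |ψ|² dz over the full domain.
Expanding the polynomial and integrating term by term, since the A² factors cancel between numerator and denominator, ⟨z⟩ = L/2.
Putting L = 2.27 gives 1.135.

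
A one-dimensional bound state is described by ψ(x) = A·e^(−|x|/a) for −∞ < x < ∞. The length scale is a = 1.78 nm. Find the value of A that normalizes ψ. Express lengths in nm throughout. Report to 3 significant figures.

A ≈ 0.750 nm^(-1/2)

Normalization requires ∫|ψ|² dx = 1, integrated from −∞ to ∞.
Carrying out the integral gives A² · a.
So A² = (a)^(−1).
With a = 1.78: A² = 0.5618 and A = 0.7495.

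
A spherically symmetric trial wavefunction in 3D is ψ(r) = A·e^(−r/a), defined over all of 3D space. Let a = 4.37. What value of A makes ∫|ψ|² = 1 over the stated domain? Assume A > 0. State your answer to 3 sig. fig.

We need A² ∫|f|² 4πr² dr = 1, taking the integral from 0 to ∞.
With ψ = A·e^(−r/a), the integral evaluates to A²·[π·a^3].
Plugging in a = 4.37 yields A = 0.06176.

A ≈ 0.0618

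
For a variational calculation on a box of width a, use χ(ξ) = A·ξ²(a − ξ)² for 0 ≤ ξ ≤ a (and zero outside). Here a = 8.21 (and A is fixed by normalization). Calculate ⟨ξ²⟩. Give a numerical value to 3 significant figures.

The expectation value is the |χ|²-weighted average of ξ^2: ∫ ξ^2|χ|² dξ.
The ratio of the moment integral to the normalization integral gives ⟨ξ²⟩ = 3·a^2/11.
With a = 8.21, ⟨ξ^2⟩ = 18.38.

⟨ξ^2⟩ ≈ 18.4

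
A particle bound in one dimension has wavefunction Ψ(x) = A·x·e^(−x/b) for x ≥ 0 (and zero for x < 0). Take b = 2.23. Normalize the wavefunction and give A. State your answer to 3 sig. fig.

The normalization condition is ∫|Ψ|² dx = 1 from 0 to ∞.
Recall ∫₀^∞ x^m e^(−x/β) dx = m!·β^(m+1), carrying out the integral gives A² · b^3/4.
Hence A² = 1/[b^3/4].
Plugging in b = 2.23 yields A = 0.6006.

A ≈ 0.601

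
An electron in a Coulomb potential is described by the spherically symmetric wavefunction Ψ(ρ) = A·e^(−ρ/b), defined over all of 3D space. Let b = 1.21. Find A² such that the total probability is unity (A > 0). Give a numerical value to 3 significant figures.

A^2 ≈ 0.180

We need A² ∫|f|² 4πρ² dρ = 1, taking the integral from 0 to ∞.
The angular integral contributes 4π, leaving ∫₀^∞ ρ²|Ψ|² dρ.
Carrying out the integral gives A² · π·b^3.
Hence A² = 1/[π·b^3].
Plugging in b = 1.21 yields A = 0.4239.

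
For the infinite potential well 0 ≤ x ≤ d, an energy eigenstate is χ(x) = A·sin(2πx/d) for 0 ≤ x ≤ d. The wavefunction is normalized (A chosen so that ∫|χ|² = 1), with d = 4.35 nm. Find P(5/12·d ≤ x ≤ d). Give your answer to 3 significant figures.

P ≈ 0.514

The probability is P = ∫ |χ|² dx over [5/12·d, d].
The normalization integral ∫|χ|²dx over the whole domain equals d/2·A², and A² cancels in the ratio.
Substituting u = x/d, A² and the length scale cancel in the ratio: P = ∫_{5/12}^{1} sin(2·π·u)^2 du / ∫_{0}^{1} sin(2·π·u)^2 du.
Using ∫ sin(2·π·u)^2 du = u/2 - sin(4·π·u)/(8·π), the numerator is -√(3)/(16·π) + 7/24 and the denominator is 1/2.
Evaluating gives P = -√(3)/(8·π) + 7/12.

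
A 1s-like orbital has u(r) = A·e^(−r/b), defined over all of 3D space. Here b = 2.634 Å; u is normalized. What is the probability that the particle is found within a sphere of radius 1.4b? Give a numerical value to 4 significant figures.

With dV = 4πr²dr, the probability is ∫|u|² dV over r ≤ 1.4b.
Normalization gives A² = 1/(π·b^3).
Let t = r/b; then A², 4π and the length scale all cancel, so P = ∫_{0}^{1.4} t^2·e^(-2·t) dt ÷ ∫_{0}^{∞} t^2·e^(-2·t) dt.
Using ∫ t^2·e^(-2·t) dt = -(2·t^2 + 2·t + 1)·e^(-2·t)/4, the numerator is 1/4 - 193·e^(-14/5)/100 and the denominator is 1/4.
The region integral divided by the full integral gives P = 0.53055.

P ≈ 0.5305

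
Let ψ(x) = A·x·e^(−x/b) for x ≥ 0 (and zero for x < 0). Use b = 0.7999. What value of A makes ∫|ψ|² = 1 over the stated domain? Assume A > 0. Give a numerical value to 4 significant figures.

Normalization requires ∫|ψ|² dx = 1, integrated from 0 to ∞.
With ∫₀^∞ x^2 e^(−αx) dx = 2!/α^3, the integral (without the A² prefactor) comes out to b^3/4.
Hence A² = 1/[b^3/4].
With b = 0.7999: A² = 7.8154 and A = 2.7956.

A ≈ 2.796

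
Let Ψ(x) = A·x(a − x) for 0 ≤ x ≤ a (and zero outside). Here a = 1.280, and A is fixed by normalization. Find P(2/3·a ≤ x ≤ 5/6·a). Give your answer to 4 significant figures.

|Ψ|² is the probability density, so P = ∫_{2/3·a}^{5/6·a} |Ψ|² dx.
Since A² = 1/(a^5/30), this is the region integral divided by the full normalization integral.
Substituting u = x/a, A² and the length scale cancel in the ratio: P = ∫_{2/3}^{5/6} u^2·(1 - u)^2 du / ∫_{0}^{1} u^2·(1 - u)^2 du.
With ∫ u^2·(1 - u)^2 du = u^3·(6·u^2 - 15·u + 10)/30 + C, the region integral is ≈ 0.00581276 and the full one is 1/30.
Evaluating gives P = 113/648.

P ≈ 0.1744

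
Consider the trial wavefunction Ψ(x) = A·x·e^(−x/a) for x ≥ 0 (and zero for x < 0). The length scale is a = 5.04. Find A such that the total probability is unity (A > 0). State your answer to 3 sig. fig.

We need A² ∫|f|² dx = 1, taking the integral from 0 to ∞.
∫|Ψ|² dx = A²·(a^3/4).
Hence A² = 1/[a^3/4].
With a = 5.04: A² = 0.03124 and A = 0.1768.

A ≈ 0.177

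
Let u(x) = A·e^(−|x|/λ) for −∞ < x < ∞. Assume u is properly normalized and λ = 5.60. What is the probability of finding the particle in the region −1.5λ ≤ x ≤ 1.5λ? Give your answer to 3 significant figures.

The probability is P = ∫ |u|² dx over [−1.5λ, 1.5λ].
The normalization integral ∫|u|²dx over the whole domain equals λ·A², and A² cancels in the ratio.
Both integrals are even about x = 0, so only the x ≥ 0 halves are needed (the factors of 2 cancel). Let t = x/λ; then A² and the length scale cancel, so P = ∫_{0}^{1.5} e^(-2·t) dt ÷ ∫_{0}^{∞} e^(-2·t) dt.
An antiderivative of e^(-2·t) is -e^(-2·t)/2; evaluating from 0 to 1.5 gives 1/2 - e^(-3)/2, while the full integral is 1/2.
The result is P = 0.9502.

P ≈ 0.950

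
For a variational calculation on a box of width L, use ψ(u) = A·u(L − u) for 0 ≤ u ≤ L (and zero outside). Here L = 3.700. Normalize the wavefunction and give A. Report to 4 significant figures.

Normalization requires ∫|ψ|² du = 1, integrated from 0 to L.
Expanding the polynomial and integrating term by term, with ψ = A·u(L − u), the integral evaluates to A²·[L^5/30].
Plugging in L = 3.700 yields A = 0.20800.

A ≈ 0.2080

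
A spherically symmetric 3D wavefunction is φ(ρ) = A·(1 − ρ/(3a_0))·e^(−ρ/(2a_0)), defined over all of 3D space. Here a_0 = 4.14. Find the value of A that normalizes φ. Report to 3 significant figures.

Normalization requires ∫|φ|² 4πρ² dρ = 1, integrated from 0 to ∞.
In 3D with spherical symmetry the volume element is 4πρ² dρ.
The integral (without the A² prefactor) comes out to 8·π·a_0^3/3.
Hence A² = 1/[8·π·a_0^3/3].
With a_0 = 4.14: A² = 0.001682 and A = 0.04101.

A ≈ 0.0410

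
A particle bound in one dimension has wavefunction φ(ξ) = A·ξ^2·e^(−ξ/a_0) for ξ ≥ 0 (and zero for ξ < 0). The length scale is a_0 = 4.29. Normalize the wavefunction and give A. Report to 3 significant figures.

A ≈ 0.0303

Normalization requires ∫|φ|² dξ = 1, integrated from 0 to ∞.
Using ∫₀^∞ ξⁿ e^(−αξ) dξ = n!/αⁿ⁺¹, with φ = A·ξ^2·e^(−ξ/a_0), the integral evaluates to A²·[3·a_0^5/4].
Hence A² = 1/[3·a_0^5/4].
Plugging in a_0 = 4.29 yields A = 0.03029.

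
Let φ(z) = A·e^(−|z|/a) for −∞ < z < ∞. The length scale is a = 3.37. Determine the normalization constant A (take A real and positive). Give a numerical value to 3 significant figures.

We need A² ∫|f|² dz = 1, taking the integral from −∞ to ∞.
With φ = A·e^(−|z|/a), the integral evaluates to A²·[a].
With a = 3.37: A² = 0.2967 and A = 0.5447.

A ≈ 0.545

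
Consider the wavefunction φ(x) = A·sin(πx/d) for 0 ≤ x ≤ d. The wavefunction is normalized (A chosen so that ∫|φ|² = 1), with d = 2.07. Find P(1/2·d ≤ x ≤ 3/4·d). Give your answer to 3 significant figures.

P ≈ 0.409

|φ|² is the probability density, so P = ∫_{1/2·d}^{3/4·d} |φ|² dx.
The normalization integral ∫|φ|²dx over the whole domain equals d/2·A², and A² cancels in the ratio.
Substituting u = x/d, A² and the length scale cancel in the ratio: P = ∫_{1/2}^{3/4} sin(π·u)^2 du / ∫_{0}^{1} sin(π·u)^2 du.
With ∫ sin(π·u)^2 du = u/2 - sin(2·π·u)/(4·π) + C, the region integral is 1/(4·π) + 1/8 and the full one is 1/2.
The result is P = (2 + π)/(4·π).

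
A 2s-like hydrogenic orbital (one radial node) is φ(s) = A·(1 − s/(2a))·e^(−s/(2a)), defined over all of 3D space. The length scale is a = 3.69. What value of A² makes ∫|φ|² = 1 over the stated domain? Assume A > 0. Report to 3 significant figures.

A^2 ≈ 0.000792

The normalization condition is ∫|φ|² 4πs² ds = 1 from 0 to ∞.
The angular integral contributes 4π, leaving ∫₀^∞ s²|φ|² ds.
Carrying out the integral gives A² · 8·π·a^3.
So A² = (8·π·a^3)^(−1).
Plugging in a = 3.69 yields A = 0.02814.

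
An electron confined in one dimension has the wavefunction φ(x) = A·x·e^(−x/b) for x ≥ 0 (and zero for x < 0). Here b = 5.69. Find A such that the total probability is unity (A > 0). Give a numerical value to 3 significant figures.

A ≈ 0.147

The normalization condition is ∫|φ|² dx = 1 from 0 to ∞.
Recall ∫₀^∞ x^m e^(−x/β) dx = m!·β^(m+1), ∫|φ|² dx = A²·(b^3/4).
Substituting b = 5.69 gives A² = 0.02171, so A = 0.1474.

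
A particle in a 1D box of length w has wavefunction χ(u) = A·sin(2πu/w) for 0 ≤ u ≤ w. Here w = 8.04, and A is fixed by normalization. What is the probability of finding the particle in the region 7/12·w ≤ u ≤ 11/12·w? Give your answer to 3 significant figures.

P ≈ 0.471

|χ|² is the probability density, so P = ∫_{7/12·w}^{11/12·w} |χ|² du.
The normalization integral ∫|χ|²du over the whole domain equals w/2·A², and A² cancels in the ratio.
Substituting t = u/w, A² and the length scale cancel in the ratio: P = ∫_{7/12}^{11/12} sin(2·π·t)^2 dt / ∫_{0}^{1} sin(2·π·t)^2 dt.
With ∫ sin(2·π·t)^2 dt = t/2 - sin(4·π·t)/(8·π) + C, the region integral is √(3)/(8·π) + 1/6 and the full one is 1/2.
Taking the ratio, P = (√(3)/4 + π/3)/π.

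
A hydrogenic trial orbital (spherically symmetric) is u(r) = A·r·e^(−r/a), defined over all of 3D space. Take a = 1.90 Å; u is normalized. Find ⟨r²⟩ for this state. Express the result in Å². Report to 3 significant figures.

⟨r^2⟩ ≈ 27.1 Å^2

The expectation value is the |u|²-weighted average of r^2: ∫ r^2|u|² 4πr² dr.
With ∫₀^∞ r^6 e^(−αr) dr = 6!/α^7, the ratio of the moment integral to the normalization integral gives ⟨r²⟩ = 15·a^2/2.
Putting a = 1.90 gives 27.08.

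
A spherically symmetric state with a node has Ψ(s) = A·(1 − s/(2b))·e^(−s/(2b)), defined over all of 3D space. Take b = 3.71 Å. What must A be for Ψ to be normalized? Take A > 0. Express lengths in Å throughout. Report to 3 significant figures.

A ≈ 0.0279 Å^(-3/2)

The normalization condition is ∫|Ψ|² 4πs² ds = 1 from 0 to ∞.
The integral (without the A² prefactor) comes out to 8·π·b^3.
Setting this equal to 1 gives A² = 1/(8·π·b^3).
Substituting b = 3.71 gives A² = 0.0007792, so A = 0.02791.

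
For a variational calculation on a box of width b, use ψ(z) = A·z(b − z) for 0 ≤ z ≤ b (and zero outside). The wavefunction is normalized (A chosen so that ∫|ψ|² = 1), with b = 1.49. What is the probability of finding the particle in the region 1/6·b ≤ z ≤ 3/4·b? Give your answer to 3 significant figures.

P = ∫_{1/6·b}^{3/4·b} |ψ(z)|² dz.
With A² fixed by ∫|ψ|² = 1, i.e. A² = (b^5/30)^(−1), substitute and integrate.
In terms of u = z/b (A² and the length scale cancel between numerator and denominator), P = [∫_{1/6}^{3/4} u^2·(1 - u)^2 du] / [∫_{0}^{1} u^2·(1 - u)^2 du].
Using ∫ u^2·(1 - u)^2 du = u^3·(6·u^2 - 15·u + 10)/30, the numerator is ≈ 0.028700 and the denominator is 1/30.
The result is P = 0.8610.

P ≈ 0.861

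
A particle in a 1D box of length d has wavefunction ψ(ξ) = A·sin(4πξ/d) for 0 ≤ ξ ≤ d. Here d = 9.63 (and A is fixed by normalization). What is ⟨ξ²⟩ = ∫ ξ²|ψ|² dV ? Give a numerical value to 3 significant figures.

The expectation value is the |ψ|²-weighted average of ξ^2: ∫ ξ^2|ψ|² dξ.
With ∫₀^d sin²(nπξ/d) dξ = d/2, the ratio of the moment integral to the normalization integral gives ⟨ξ²⟩ = -d^2/(32·π^2) + d^2/3.
With d = 9.63, ⟨ξ^2⟩ = 30.62.

⟨ξ^2⟩ ≈ 30.6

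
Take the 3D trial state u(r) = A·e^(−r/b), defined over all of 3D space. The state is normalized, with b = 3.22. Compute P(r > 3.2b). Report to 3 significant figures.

P = ∫ |u|² 4πr² dr over r > 3.2b.
The full normalization integral is A²·[π·b^3] = 1, fixing A².
Let t = r/b; then A², 4π and the length scale all cancel, so P = ∫_{3.2}^{∞} t^2·e^(-2·t) dt ÷ ∫_{0}^{∞} t^2·e^(-2·t) dt.
With ∫ t^2·e^(-2·t) dt = -(2·t^2 + 2·t + 1)·e^(-2·t)/4 + C, the region integral is 697·e^(-32/5)/100 and the full one is 1/4.
Taking the ratio yields P = 0.04632.

P ≈ 0.0463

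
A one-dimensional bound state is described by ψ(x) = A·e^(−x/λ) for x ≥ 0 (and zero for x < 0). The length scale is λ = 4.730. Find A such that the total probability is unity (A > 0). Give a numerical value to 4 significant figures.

A ≈ 0.6503

We need A² ∫|f|² dx = 1, taking the integral from 0 to ∞.
Recall ∫₀^∞ x^m e^(−x/β) dx = m!·β^(m+1), with ψ = A·e^(−x/λ), the integral evaluates to A²·[λ/2].
Hence A² = 1/[λ/2].
With λ = 4.730: A² = 0.42283 and A = 0.65026.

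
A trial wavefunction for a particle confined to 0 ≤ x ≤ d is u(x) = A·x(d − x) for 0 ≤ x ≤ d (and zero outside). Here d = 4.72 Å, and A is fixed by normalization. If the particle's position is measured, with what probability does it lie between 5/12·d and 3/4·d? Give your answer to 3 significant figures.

|u|² is the probability density, so P = ∫_{5/12·d}^{3/4·d} |u|² dx.
With A² fixed by ∫|u|² = 1, i.e. A² = (d^5/30)^(−1), substitute and integrate.
In terms of t = x/d (A² and the length scale cancel between numerator and denominator), P = [∫_{5/12}^{3/4} t^2·(1 - t)^2 dt] / [∫_{0}^{1} t^2·(1 - t)^2 dt].
With ∫ t^2·(1 - t)^2 dt = t^3·(6·t^2 - 15·t + 10)/30 + C, the region integral is ≈ 0.018329 and the full one is 1/30.
This works out to P = 0.5499.

P ≈ 0.550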